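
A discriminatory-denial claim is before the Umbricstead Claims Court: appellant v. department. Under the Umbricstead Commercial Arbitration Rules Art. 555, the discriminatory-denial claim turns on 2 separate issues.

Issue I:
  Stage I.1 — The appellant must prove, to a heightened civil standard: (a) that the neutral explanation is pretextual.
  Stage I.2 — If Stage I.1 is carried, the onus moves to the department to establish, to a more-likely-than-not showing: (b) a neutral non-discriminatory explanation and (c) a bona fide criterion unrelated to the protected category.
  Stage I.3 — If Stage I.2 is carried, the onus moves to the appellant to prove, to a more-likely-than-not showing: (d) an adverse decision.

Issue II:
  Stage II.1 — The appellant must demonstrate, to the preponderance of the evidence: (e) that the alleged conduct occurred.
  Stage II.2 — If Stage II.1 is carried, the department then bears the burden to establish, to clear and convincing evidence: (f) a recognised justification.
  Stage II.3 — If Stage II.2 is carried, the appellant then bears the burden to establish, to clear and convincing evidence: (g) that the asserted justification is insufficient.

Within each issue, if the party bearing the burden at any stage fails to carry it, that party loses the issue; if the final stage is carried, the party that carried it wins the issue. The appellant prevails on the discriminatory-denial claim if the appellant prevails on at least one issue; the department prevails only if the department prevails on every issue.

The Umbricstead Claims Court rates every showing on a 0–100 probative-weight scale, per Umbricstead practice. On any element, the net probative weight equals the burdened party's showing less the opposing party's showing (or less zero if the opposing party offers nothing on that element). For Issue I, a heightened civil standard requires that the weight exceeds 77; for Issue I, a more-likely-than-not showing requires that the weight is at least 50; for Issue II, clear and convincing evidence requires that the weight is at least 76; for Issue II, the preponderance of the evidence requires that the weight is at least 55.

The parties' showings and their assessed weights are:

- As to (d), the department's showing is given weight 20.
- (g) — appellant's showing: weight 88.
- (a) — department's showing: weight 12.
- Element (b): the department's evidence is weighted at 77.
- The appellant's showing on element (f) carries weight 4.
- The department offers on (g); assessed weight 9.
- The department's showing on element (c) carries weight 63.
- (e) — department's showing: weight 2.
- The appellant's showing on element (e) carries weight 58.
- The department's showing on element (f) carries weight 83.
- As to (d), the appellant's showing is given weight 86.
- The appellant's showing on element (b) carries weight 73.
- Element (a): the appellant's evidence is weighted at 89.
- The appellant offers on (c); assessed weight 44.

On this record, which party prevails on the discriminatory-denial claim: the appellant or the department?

appellant

— Issue I —
Stage I.1 — burden on appellant; standard: a heightened civil standard (weight exceeds 77).
    (a): 89 − 12 = 77 ≤ 77 [not met]
  The appellant does not carry Stage I.1.
The analysis ends at Stage I.1; the department prevails on this issue.
— Issue II —
Stage II.1 (appellant, the preponderance of the evidence, weight is at least 55): (e) net 58−2=56 ≥ 55 — meets.
  Stage II.1 is satisfied; the onus moves to the department.
Stage II.2 (department, clear and convincing evidence, weight is at least 76): (f) net 83−4=79 ≥ 76 — meets.
  All elements met. The burden passes to the appellant.
Stage II.3 (appellant, clear and convincing evidence, weight is at least 76): (g) net 88−9=79 ≥ 76 — meets.
  The appellant carries the last stage.
All stages carried — the appellant prevails on this issue.
Per-issue: Issue I → department; Issue II → appellant. The appellant must prevail on at least one issue; overall, the appellant prevails.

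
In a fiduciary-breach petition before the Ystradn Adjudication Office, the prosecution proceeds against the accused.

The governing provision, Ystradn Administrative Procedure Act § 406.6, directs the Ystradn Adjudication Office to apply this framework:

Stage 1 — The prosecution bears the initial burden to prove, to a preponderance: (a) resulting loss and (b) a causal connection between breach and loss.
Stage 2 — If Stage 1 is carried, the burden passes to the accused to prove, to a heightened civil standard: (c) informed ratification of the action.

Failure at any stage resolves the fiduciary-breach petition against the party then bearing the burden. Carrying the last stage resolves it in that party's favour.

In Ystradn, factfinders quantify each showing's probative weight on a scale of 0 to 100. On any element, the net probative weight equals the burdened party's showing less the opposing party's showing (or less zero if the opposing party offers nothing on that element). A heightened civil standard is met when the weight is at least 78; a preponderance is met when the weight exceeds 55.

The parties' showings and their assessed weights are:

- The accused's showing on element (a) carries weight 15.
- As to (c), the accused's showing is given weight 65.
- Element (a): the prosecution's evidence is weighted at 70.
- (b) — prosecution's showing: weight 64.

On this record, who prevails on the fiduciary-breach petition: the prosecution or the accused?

At Stage 1 the prosecution must meet a preponderance (weight exceeds 55): on (a) the weight is 70 less the opposing 15 gives net 55, ≤ 55, so (a) does not meet the standard; on (b) the weight is 64, > 55, so (b) meets the standard.
  The prosecution does not carry Stage 1.
The accused prevails.

accused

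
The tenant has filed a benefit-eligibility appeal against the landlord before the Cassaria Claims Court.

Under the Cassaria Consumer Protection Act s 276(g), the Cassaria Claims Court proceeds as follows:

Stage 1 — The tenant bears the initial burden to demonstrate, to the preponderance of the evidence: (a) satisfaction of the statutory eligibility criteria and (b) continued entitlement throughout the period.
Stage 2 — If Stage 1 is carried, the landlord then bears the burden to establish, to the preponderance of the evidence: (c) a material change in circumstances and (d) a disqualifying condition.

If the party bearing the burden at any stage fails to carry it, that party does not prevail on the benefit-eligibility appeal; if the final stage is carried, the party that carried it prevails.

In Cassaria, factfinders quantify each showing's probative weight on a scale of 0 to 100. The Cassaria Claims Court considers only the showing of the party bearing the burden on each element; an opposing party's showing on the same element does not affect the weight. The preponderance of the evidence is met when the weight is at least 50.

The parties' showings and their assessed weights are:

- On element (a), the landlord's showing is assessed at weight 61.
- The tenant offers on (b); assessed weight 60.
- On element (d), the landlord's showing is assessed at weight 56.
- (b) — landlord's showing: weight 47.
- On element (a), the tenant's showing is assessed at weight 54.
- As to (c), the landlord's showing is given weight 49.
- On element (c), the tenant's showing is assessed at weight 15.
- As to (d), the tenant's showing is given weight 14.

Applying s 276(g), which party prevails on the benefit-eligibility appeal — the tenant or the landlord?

tenant

Stage 1 (tenant, the preponderance of the evidence, weight is at least 50): (a) 54 (landlord's 61 disregarded) ≥ 50 — meets; (b) 60 (landlord's 47 disregarded) ≥ 50 — meets.
  Stage 1 carried; the burden shifts to the landlord.
Stage 2 (landlord, the preponderance of the evidence, weight is at least 50): (c) 49 (tenant's 15 disregarded) < 50 — fails; (d) 56 (tenant's 14 disregarded) ≥ 50 — meets.
  The landlord does not carry Stage 2.
The analysis ends at Stage 2; the tenant prevails.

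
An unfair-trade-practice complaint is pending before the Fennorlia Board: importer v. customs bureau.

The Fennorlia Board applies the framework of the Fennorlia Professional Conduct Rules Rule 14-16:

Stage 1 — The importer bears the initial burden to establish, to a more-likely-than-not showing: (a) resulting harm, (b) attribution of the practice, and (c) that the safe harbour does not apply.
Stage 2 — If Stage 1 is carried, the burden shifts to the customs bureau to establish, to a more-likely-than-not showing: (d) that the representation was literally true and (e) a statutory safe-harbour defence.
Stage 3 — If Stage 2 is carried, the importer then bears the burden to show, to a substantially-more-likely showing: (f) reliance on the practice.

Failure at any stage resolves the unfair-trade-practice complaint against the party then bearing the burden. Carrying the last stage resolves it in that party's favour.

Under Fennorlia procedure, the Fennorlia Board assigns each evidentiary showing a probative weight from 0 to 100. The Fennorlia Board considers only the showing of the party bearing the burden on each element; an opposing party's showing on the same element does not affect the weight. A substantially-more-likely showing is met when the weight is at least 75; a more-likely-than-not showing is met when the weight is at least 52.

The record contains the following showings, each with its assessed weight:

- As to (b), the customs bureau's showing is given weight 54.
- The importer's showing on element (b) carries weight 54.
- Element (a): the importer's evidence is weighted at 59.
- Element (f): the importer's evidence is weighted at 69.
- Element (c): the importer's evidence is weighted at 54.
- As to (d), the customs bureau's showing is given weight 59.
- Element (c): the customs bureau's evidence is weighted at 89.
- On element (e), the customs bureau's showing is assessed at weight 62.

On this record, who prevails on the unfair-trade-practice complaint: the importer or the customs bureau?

customs bureau

Stage 1 (importer, a more-likely-than-not showing, weight is at least 52): (a) 59 ≥ 52 — meets; (b) 54 (customs bureau's 54 disregarded) ≥ 52 — meets; (c) 54 (customs bureau's 89 disregarded) ≥ 52 — meets.
  Stage 1 is satisfied; the onus moves to the customs bureau.
Stage 2 (customs bureau, a more-likely-than-not showing, weight is at least 52): (d) 59 ≥ 52 — meets; (e) 62 ≥ 52 — meets.
  Stage 2 is satisfied; the onus moves to the importer.
Stage 3 (importer, a substantially-more-likely showing, weight is at least 75): (f) 69 < 75 — fails.
  The importer does not carry Stage 3.
The analysis ends at Stage 3; the customs bureau prevails.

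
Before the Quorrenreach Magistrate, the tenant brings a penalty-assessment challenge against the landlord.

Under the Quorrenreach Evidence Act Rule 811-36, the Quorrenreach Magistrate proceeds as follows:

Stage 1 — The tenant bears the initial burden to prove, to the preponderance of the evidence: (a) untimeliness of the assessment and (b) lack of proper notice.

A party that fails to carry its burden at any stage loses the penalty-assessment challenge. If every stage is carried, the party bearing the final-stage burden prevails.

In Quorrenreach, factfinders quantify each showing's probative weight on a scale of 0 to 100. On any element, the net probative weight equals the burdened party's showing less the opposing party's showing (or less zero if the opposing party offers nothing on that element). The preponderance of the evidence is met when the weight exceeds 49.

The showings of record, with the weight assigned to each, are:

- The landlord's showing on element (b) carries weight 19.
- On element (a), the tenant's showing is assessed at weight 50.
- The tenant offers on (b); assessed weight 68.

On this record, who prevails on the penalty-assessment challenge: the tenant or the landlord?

Stage 1 (tenant, the preponderance of the evidence, weight exceeds 49): (a) 50 > 49 — meets; (b) net 68−19=49 ≤ 49 — fails.
  Not every element is met, so the tenant fails to carry Stage 1.
So the landlord prevails.

landlord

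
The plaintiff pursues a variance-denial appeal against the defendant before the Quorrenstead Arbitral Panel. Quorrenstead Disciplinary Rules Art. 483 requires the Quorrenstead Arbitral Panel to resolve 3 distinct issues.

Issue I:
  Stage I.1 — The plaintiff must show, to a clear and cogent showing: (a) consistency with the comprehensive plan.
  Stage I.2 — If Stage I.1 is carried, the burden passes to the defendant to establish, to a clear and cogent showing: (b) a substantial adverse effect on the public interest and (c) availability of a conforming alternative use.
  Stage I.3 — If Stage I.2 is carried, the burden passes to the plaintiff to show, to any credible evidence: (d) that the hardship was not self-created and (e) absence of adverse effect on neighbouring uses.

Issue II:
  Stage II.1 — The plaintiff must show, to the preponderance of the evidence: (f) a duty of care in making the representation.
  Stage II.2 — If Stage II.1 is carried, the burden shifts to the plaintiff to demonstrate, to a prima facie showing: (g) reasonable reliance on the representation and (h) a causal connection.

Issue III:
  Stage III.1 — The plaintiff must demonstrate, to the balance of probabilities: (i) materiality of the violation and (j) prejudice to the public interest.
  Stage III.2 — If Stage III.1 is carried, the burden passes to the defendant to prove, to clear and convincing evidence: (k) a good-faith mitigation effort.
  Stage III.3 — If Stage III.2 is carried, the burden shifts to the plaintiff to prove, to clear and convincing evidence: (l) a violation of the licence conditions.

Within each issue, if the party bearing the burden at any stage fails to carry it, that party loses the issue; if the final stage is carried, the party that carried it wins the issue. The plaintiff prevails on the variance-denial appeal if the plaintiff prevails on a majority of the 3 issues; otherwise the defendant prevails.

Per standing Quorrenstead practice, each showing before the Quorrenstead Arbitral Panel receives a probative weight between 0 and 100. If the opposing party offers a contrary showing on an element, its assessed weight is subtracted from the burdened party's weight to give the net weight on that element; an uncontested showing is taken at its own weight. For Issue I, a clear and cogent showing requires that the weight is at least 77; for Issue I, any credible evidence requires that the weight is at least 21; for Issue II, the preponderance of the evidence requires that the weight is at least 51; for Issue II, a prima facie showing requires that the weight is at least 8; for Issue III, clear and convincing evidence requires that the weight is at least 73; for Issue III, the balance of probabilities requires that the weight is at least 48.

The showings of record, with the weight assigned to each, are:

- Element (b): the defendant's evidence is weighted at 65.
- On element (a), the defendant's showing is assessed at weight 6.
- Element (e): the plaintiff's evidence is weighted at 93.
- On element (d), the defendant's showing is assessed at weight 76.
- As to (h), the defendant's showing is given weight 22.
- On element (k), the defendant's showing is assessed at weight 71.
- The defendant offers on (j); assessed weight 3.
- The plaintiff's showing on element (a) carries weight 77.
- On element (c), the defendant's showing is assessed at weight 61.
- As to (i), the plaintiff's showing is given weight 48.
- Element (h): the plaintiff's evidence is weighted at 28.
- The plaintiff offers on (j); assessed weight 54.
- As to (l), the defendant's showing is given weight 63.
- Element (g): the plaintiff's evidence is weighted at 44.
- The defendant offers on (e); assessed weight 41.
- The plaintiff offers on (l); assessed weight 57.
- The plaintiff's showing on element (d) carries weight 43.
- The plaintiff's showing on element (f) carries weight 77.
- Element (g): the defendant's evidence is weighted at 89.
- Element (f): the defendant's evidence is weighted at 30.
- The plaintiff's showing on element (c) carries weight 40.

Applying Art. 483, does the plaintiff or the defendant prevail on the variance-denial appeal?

— Issue I —
Stage I.1 (plaintiff, a clear and cogent showing, weight is at least 77): (a) net 77−6=71 < 77 — fails.
  Stage I.1 not carried; the plaintiff fails its burden.
The analysis ends at Stage I.1; the defendant prevails on this issue.
— Issue II —
Stage II.1 — burden on plaintiff; standard: the preponderance of the evidence (weight is at least 51).
    (f): 77 − 30 = 47 < 51 [not met]
  Stage II.1 not carried; the plaintiff fails its burden.
The defendant prevails on this issue.
— Issue III —
Stage III.1 (plaintiff, the balance of probabilities, weight is at least 48): (i) 48 ≥ 48 — meets; (j) net 54−3=51 ≥ 48 — meets.
  All elements met. The burden passes to the defendant.
Stage III.2 (defendant, clear and convincing evidence, weight is at least 73): (k) 71 < 73 — fails.
  Not every element is met, so the defendant fails to carry Stage III.2.
So the plaintiff prevails on this issue.
Per-issue: Issue I → defendant; Issue II → defendant; Issue III → plaintiff. The plaintiff must prevail on a majority of issues; overall, the defendant prevails.

defendant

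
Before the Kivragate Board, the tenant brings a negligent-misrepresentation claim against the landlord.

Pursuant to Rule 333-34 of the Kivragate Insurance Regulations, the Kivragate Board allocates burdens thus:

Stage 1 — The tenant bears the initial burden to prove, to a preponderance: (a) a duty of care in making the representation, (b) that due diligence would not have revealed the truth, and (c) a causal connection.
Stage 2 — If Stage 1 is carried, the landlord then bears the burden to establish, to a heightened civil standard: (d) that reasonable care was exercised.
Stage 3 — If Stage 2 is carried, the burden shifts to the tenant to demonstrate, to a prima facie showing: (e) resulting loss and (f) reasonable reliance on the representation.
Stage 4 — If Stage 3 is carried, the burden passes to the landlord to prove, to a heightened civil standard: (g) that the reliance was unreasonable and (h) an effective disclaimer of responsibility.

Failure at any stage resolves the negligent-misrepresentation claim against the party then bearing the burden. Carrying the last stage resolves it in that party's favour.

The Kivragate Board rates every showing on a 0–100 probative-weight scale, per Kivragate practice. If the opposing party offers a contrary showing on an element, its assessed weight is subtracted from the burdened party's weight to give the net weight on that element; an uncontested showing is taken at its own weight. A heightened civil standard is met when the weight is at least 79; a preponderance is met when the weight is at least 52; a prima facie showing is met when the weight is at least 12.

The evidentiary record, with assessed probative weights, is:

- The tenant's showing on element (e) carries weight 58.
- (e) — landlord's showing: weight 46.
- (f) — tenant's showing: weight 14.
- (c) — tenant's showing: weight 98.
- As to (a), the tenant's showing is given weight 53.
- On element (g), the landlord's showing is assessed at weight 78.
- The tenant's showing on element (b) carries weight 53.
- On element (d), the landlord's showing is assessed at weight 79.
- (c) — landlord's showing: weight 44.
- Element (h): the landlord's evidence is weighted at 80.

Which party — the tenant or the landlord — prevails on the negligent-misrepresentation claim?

Stage 1 (tenant, a preponderance, weight is at least 52): (a) 53 ≥ 52 — meets; (b) 53 ≥ 52 — meets; (c) net 98−44=54 ≥ 52 — meets.
  Stage 1 is satisfied; the onus moves to the landlord.
Stage 2 (landlord, a heightened civil standard, weight is at least 79): (d) 79 ≥ 79 — meets.
  Stage 2 carried; the burden shifts to the tenant.
Stage 3 (tenant, a prima facie showing, weight is at least 12): (e) net 58−46=12 ≥ 12 — meets; (f) 14 ≥ 12 — meets.
  All elements met. The burden passes to the landlord.
Stage 4 (landlord, a heightened civil standard, weight is at least 79): (g) 78 < 79 — fails; (h) 80 ≥ 79 — meets.
  Stage 4 not carried; the landlord fails its burden.
So the tenant prevails.

tenant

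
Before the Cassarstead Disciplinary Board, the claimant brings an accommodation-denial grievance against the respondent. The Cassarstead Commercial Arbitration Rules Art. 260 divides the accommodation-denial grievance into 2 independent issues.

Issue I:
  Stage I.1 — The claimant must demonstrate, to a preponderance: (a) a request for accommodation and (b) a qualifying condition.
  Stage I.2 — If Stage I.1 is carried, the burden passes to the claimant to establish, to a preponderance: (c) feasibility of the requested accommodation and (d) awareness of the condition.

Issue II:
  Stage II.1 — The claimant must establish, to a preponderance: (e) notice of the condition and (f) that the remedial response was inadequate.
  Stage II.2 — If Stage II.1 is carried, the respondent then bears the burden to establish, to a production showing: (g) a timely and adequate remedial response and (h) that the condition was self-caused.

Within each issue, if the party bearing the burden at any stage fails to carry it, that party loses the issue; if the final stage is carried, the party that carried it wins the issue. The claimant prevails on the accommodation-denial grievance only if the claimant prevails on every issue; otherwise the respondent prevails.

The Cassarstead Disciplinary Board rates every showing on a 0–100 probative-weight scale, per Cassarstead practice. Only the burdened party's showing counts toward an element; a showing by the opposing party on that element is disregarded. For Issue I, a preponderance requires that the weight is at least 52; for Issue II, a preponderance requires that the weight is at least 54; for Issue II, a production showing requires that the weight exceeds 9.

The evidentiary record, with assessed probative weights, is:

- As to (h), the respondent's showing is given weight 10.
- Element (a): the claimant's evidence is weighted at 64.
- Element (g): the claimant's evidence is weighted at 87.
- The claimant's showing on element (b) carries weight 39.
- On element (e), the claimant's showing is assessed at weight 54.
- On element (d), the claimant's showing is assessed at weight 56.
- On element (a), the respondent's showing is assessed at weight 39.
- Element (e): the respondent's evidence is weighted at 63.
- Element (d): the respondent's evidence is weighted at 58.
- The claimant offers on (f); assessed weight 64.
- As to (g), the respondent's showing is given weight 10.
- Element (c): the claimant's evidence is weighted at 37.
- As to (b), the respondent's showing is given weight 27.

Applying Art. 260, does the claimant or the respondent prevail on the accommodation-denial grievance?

— Issue I —
At Stage I.1 the claimant must meet a preponderance (weight is at least 52): on (a) the weight is 64 (the respondent's 39 is given no effect), ≥ 52, so (a) meets the standard; on (b) the weight is 39 (the respondent's 27 is given no effect), < 52, so (b) does not meet the standard.
  Not every element is met, so the claimant fails to carry Stage I.1.
The analysis ends at Stage I.1; the respondent prevails on this issue.
— Issue II —
At Stage II.1 the claimant must meet a preponderance (weight is at least 54): on (e) the weight is 54 (the respondent's 63 is given no effect), ≥ 54, so (e) meets the standard; on (f) the weight is 64, ≥ 54, so (f) meets the standard.
  Stage II.1 carried; the burden shifts to the respondent.
At Stage II.2 the respondent must meet a production showing (weight exceeds 9): on (g) the weight is 10 (the claimant's 87 is given no effect), > 9, so (g) meets the standard; on (h) the weight is 10, which does exceed 9, so (h) meets the standard.
  All elements met at the final stage.
All stages carried — the respondent prevails on this issue.
Per-issue: Issue I → respondent; Issue II → respondent. The claimant must prevail on every issue; overall, the respondent prevails.

respondent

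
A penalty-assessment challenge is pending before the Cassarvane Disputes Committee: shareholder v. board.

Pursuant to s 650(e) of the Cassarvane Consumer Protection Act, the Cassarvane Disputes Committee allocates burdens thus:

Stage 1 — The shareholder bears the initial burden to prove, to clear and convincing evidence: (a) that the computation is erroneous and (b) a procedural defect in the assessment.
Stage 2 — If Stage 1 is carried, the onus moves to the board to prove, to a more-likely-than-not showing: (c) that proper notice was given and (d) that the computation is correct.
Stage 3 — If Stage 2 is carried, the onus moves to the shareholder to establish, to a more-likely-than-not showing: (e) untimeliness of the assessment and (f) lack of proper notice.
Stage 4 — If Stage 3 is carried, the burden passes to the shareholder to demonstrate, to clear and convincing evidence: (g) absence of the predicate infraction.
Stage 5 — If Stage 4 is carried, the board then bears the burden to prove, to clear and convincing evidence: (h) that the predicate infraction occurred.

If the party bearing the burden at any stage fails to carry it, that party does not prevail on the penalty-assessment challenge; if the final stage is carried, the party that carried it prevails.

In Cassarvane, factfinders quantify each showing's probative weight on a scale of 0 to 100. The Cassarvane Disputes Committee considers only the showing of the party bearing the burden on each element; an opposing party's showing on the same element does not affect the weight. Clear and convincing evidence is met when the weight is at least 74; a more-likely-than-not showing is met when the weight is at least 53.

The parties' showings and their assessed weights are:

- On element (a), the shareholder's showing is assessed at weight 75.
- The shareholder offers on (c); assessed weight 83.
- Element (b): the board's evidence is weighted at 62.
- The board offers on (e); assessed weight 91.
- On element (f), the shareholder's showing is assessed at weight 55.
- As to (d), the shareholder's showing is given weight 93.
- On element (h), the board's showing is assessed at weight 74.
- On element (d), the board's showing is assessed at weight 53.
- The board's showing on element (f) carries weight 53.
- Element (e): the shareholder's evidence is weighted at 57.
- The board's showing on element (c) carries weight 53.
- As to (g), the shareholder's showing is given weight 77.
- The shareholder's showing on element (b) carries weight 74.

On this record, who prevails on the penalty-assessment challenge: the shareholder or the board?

Stage 1 — burden on shareholder; standard: clear and convincing evidence (weight is at least 74).
    (a): 75 ≥ 74 [met]
    (b): 74 (board's 62 disregarded) ≥ 74 [met]
  All elements met. The burden passes to the board.
Stage 2 — burden on board; standard: a more-likely-than-not showing (weight is at least 53).
    (c): 53 (shareholder's 83 disregarded) ≥ 53 [met]
    (d): 53 (shareholder's 93 disregarded) ≥ 53 [met]
  Stage 2 is satisfied; the onus moves to the shareholder.
Stage 3 — burden on shareholder; standard: a more-likely-than-not showing (weight is at least 53).
    (e): 57 (board's 91 disregarded) ≥ 53 [met]
    (f): 55 (board's 53 disregarded) ≥ 53 [met]
  All elements met. The shareholder retains the burden for Stage 4.
Stage 4 — burden on shareholder; standard: clear and convincing evidence (weight is at least 74).
    (g): 77 ≥ 74 [met]
  Stage 4 is satisfied; the onus moves to the board.
Stage 5 — burden on board; standard: clear and convincing evidence (weight is at least 74).
    (h): 74 ≥ 74 [met]
  Stage 5 carried; the final stage is satisfied.
Every stage carried; the board prevails.

board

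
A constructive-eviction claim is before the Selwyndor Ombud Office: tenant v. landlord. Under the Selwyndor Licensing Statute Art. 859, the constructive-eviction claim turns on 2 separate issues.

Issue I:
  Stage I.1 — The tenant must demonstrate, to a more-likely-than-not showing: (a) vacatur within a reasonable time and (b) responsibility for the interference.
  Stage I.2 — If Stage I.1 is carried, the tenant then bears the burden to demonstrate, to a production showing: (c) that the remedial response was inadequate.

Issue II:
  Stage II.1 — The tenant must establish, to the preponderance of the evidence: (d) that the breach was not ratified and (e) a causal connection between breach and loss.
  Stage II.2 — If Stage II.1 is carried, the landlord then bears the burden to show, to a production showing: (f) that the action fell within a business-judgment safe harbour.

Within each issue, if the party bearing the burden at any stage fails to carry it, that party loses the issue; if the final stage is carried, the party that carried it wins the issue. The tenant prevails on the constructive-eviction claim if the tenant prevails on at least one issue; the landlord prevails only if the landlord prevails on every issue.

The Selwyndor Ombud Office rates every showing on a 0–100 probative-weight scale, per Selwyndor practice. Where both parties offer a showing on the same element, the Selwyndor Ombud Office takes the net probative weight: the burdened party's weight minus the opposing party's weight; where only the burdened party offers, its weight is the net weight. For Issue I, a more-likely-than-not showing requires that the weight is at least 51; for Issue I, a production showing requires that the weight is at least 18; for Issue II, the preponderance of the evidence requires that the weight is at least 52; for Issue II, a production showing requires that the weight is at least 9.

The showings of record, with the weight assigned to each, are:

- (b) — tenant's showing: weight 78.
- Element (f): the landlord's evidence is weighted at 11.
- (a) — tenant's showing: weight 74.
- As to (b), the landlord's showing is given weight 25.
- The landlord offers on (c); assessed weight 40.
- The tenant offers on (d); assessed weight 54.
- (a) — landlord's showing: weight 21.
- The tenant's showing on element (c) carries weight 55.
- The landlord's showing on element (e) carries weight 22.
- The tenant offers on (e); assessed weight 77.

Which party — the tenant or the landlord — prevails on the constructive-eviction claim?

landlord

— Issue I —
Stage I.1 — burden on tenant; standard: a more-likely-than-not showing (weight is at least 51).
    (a): 74 − 21 = 53 ≥ 51 [met]
    (b): 78 − 25 = 53 ≥ 51 [met]
  All elements met. The tenant retains the burden for Stage I.2.
Stage I.2 — burden on tenant; standard: a production showing (weight is at least 18).
    (c): 55 − 40 = 15 < 18 [not met]
  The tenant does not carry Stage I.2.
So the landlord prevails on this issue.
— Issue II —
Stage II.1 (tenant, the preponderance of the evidence, weight is at least 52): (d) 54 ≥ 52 — meets; (e) net 77−22=55 ≥ 52 — meets.
  All elements met. The burden passes to the landlord.
Stage II.2 (landlord, a production showing, weight is at least 9): (f) 11 ≥ 9 — meets.
  All elements met at the final stage.
Every stage carried; the landlord prevails on this issue.
Per-issue: Issue I → landlord; Issue II → landlord. The tenant must prevail on at least one issue; overall, the landlord prevails.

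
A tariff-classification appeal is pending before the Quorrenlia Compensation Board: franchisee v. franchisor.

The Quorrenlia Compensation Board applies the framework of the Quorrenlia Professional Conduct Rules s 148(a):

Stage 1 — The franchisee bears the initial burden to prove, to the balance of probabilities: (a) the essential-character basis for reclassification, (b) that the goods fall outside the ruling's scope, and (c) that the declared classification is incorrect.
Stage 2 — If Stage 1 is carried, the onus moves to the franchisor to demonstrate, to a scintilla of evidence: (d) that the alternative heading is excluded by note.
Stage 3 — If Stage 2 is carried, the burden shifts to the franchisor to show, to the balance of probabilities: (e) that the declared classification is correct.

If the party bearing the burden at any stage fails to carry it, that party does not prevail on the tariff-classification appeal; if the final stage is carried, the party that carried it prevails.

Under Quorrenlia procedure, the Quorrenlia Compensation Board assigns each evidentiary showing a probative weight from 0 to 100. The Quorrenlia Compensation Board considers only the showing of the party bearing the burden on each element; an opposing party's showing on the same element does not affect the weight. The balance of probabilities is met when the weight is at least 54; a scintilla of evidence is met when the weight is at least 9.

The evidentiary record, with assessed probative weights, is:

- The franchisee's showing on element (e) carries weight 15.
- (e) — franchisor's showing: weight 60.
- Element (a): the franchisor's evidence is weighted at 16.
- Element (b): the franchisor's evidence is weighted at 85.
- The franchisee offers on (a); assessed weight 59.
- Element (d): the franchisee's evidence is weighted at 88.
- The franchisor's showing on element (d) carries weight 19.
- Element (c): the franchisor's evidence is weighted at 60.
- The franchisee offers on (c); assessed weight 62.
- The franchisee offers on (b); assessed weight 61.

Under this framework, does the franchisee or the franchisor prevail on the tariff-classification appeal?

At Stage 1 the franchisee must meet the balance of probabilities (weight is at least 54): on (a) the weight is 59 (the franchisor's 16 is given no effect), ≥ 54, so (a) meets the standard; on (b) the weight is 61 (the franchisor's 85 is given no effect), ≥ 54, so (b) meets the standard; on (c) the weight is 62 (the franchisor's 60 is given no effect), which does reach 54, so (c) meets the standard.
  All elements met. The burden passes to the franchisor.
At Stage 2 the franchisor must meet a scintilla of evidence (weight is at least 9): on (d) the weight is 19 (the franchisee's 88 is given no effect), ≥ 9, so (d) meets the standard.
  Stage 2 carried; the burden remains with the franchisor.
At Stage 3 the franchisor must meet the balance of probabilities (weight is at least 54): on (e) the weight is 60 (the franchisee's 15 is given no effect), ≥ 54, so (e) meets the standard.
  The franchisor carries the last stage.
All stages carried — the franchisor prevails.

franchisor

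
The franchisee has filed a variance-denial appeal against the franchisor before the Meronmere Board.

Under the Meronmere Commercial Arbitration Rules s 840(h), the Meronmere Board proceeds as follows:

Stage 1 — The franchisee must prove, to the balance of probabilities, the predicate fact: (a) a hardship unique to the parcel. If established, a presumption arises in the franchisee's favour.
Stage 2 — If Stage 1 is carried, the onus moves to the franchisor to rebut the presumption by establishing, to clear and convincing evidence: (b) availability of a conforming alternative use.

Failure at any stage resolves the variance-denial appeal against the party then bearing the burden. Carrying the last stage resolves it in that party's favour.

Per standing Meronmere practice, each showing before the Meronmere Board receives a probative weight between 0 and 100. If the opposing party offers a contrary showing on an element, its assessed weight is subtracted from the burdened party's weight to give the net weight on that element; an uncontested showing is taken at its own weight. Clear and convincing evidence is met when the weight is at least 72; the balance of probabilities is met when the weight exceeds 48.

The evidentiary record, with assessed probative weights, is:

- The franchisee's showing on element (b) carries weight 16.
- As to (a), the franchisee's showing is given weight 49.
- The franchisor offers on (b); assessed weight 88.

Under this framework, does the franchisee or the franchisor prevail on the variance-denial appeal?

franchisor

Stage 1 (franchisee, the balance of probabilities, weight exceeds 48): (a) 49 > 48 — meets.
  Stage 1 carried; the burden shifts to the franchisor.
Stage 2 (franchisor, clear and convincing evidence, weight is at least 72): (b) net 88−16=72 ≥ 72 — meets.
  Stage 2 carried; the final stage is satisfied.
Every stage carried; the franchisor prevails.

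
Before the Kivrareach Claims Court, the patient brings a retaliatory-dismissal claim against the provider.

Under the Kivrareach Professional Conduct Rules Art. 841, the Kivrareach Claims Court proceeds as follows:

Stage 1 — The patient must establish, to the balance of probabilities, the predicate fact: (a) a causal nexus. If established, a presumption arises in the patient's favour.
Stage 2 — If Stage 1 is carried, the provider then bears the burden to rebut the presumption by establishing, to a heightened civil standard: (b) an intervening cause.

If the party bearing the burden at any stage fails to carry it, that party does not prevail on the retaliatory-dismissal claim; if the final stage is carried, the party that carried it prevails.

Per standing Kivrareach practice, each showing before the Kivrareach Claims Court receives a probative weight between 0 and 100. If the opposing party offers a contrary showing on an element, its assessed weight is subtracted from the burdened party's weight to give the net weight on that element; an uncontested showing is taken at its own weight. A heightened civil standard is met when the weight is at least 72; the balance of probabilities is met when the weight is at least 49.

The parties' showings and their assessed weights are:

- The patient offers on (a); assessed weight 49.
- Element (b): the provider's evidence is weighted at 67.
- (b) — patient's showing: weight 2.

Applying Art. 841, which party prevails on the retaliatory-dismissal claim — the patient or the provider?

patient

At Stage 1 the patient must meet the balance of probabilities (weight is at least 49): on (a) the weight is 49, ≥ 49, so (a) meets the standard.
  The patient carries Stage 1; the provider now bears the burden.
At Stage 2 the provider must meet a heightened civil standard (weight is at least 72): on (b) the weight is 67 less the opposing 2 gives net 65, < 72, so (b) does not meet the standard.
  Stage 2 not carried; the provider fails its burden.
The patient prevails.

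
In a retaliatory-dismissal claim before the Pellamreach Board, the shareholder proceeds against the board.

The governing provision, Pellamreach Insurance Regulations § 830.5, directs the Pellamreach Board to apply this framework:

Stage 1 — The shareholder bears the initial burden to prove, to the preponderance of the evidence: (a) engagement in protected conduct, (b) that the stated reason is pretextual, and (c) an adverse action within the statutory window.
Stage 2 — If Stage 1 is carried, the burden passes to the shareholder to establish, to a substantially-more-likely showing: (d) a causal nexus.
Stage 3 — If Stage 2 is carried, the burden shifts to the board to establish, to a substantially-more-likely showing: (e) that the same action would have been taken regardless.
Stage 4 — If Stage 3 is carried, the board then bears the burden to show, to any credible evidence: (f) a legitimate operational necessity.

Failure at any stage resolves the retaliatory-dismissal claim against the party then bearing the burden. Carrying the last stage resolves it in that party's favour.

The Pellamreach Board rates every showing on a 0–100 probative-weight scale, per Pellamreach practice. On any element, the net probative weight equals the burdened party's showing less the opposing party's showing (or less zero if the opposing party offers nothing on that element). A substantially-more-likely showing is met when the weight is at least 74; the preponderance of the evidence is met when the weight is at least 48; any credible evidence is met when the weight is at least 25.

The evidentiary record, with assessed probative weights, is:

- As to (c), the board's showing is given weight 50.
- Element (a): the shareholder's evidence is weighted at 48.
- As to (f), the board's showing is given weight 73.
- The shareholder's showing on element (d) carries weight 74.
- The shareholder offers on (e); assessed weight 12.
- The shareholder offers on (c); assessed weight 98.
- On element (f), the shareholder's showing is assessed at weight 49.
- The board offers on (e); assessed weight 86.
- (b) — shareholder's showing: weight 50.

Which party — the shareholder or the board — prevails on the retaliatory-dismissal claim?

shareholder

Stage 1 — burden on shareholder; standard: the preponderance of the evidence (weight is at least 48).
    (a): 48 ≥ 48 [met]
    (b): 50 ≥ 48 [met]
    (c): 98 − 50 = 48 ≥ 48 [met]
  All elements met. The shareholder retains the burden for Stage 2.
Stage 2 — burden on shareholder; standard: a substantially-more-likely showing (weight is at least 74).
    (d): 74 ≥ 74 [met]
  The shareholder carries Stage 2; the board now bears the burden.
Stage 3 — burden on board; standard: a substantially-more-likely showing (weight is at least 74).
    (e): 86 − 12 = 74 ≥ 74 [met]
  Stage 3 carried; the burden remains with the board.
Stage 4 — burden on board; standard: any credible evidence (weight is at least 25).
    (f): 73 − 49 = 24 < 25 [not met]
  Not every element is met, so the board fails to carry Stage 4.
The shareholder prevails.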